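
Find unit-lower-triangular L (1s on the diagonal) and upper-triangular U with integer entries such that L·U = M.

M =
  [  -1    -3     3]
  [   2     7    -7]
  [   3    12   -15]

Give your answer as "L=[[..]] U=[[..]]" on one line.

  r1 -= -2·r0 → [0,1,-1]
  r2 -= -3·r0 → [0,3,-6]
  r2 -= 3·r1 → [0,0,-3]

L=[[1,0,0],[-2,1,0],[-3,3,1]] U=[[-1,-3,3],[0,1,-1],[0,0,-3]]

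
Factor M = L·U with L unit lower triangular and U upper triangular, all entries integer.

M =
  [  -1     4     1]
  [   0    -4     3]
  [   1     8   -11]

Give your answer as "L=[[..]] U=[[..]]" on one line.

  R1 -= 0·R0 → [0,-4,3]
  R2 -= -1·R0 → [0,12,-10]
  R2 -= -3·R1 → [0,0,-1]

L=[[1,0,0],[0,1,0],[-1,-3,1]] U=[[-1,4,1],[0,-4,3],[0,0,-1]]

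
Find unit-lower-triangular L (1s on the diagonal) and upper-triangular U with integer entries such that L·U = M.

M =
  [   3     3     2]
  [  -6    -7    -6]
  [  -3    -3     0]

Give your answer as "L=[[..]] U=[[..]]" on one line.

  r1 -= -2·r0 → [0,-1,-2]
  r2 -= -1·r0 → [0,0,2]
  r2 -= 0·r1 → [0,0,2]

L=[[1,0,0],[-2,1,0],[-1,0,1]] U=[[3,3,2],[0,-1,-2],[0,0,2]]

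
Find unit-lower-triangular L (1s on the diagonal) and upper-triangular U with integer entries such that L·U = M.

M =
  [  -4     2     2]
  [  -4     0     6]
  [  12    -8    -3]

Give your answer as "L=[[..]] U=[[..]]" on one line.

L=[[1,0,0],[1,1,0],[-3,1,1]] U=[[-4,2,2],[0,-2,4],[0,0,-1]]

  row1 -= 1·row0 → [0,-2,4]
  row2 -= -3·row0 → [0,-2,3]
  row2 -= 1·row1 → [0,0,-1]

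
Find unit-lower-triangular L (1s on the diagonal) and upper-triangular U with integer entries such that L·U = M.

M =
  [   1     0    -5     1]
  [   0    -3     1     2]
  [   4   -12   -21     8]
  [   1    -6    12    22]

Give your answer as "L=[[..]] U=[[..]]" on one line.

L=[[1,0,0,0],[0,1,0,0],[4,4,1,0],[1,2,-3,1]] U=[[1,0,-5,1],[0,-3,1,2],[0,0,-5,-4],[0,0,0,5]]

  r1 -= 0·r0 → [0,-3,1,2]
  r2 -= 4·r0 → [0,-12,-1,4]
  r3 -= 1·r0 → [0,-6,17,21]
  r2 -= 4·r1 → [0,0,-5,-4]
  r3 -= 2·r1 → [0,0,15,17]
  r3 -= -3·r2 → [0,0,0,5]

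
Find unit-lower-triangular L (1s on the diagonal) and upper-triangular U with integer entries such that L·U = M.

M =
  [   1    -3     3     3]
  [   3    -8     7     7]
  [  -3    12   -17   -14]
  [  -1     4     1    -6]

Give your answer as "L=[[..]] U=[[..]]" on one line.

L=[[1,0,0,0],[3,1,0,0],[-3,3,1,0],[-1,1,-3,1]] U=[[1,-3,3,3],[0,1,-2,-2],[0,0,-2,1],[0,0,0,2]]

  row1 -= 3·row0 → [0,1,-2,-2]
  row2 -= -3·row0 → [0,3,-8,-5]
  row3 -= -1·row0 → [0,1,4,-3]
  row2 -= 3·row1 → [0,0,-2,1]
  row3 -= 1·row1 → [0,0,6,-1]
  row3 -= -3·row2 → [0,0,0,2]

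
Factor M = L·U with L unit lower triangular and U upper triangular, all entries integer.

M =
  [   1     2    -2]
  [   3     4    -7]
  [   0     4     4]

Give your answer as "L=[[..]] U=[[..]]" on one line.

L=[[1,0,0],[3,1,0],[0,-2,1]] U=[[1,2,-2],[0,-2,-1],[0,0,2]]

  r1 -= 3·r0 → [0,-2,-1]
  r2 -= 0·r0 → [0,4,4]
  r2 -= -2·r1 → [0,0,2]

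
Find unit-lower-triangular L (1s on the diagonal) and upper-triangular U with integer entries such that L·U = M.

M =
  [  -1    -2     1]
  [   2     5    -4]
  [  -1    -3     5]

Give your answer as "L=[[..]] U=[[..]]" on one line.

  R1 -= -2·R0 → [0,1,-2]
  R2 -= 1·R0 → [0,-1,4]
  R2 -= -1·R1 → [0,0,2]

L=[[1,0,0],[-2,1,0],[1,-1,1]] U=[[-1,-2,1],[0,1,-2],[0,0,2]]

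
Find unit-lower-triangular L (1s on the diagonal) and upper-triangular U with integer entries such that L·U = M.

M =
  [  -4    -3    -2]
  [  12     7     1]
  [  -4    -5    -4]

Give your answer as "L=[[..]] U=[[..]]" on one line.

  R1 -= -3·R0 → [0,-2,-5]
  R2 -= 1·R0 → [0,-2,-2]
  R2 -= 1·R1 → [0,0,3]

L=[[1,0,0],[-3,1,0],[1,1,1]] U=[[-4,-3,-2],[0,-2,-5],[0,0,3]]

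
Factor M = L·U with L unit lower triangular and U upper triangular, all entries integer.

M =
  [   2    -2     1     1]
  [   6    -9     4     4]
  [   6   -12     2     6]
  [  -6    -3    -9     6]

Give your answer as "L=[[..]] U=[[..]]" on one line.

L=[[1,0,0,0],[3,1,0,0],[3,2,1,0],[-3,3,3,1]] U=[[2,-2,1,1],[0,-3,1,1],[0,0,-3,1],[0,0,0,3]]

  R1 -= 3·R0 → [0,-3,1,1]
  R2 -= 3·R0 → [0,-6,-1,3]
  R3 -= -3·R0 → [0,-9,-6,9]
  R2 -= 2·R1 → [0,0,-3,1]
  R3 -= 3·R1 → [0,0,-9,6]
  R3 -= 3·R2 → [0,0,0,3]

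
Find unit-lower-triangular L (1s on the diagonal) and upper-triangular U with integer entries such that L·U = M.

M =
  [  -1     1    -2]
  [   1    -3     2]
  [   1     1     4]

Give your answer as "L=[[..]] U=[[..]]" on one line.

  R1 -= -1·R0 → [0,-2,0]
  R2 -= -1·R0 → [0,2,2]
  R2 -= -1·R1 → [0,0,2]

L=[[1,0,0],[-1,1,0],[-1,-1,1]] U=[[-1,1,-2],[0,-2,0],[0,0,2]]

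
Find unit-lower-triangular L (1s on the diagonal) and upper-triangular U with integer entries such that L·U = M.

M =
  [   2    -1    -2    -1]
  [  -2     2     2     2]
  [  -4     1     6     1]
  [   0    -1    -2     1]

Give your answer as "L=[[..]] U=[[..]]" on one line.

  r1 -= -1·r0 → [0,1,0,1]
  r2 -= -2·r0 → [0,-1,2,-1]
  r3 -= 0·r0 → [0,-1,-2,1]
  r2 -= -1·r1 → [0,0,2,0]
  r3 -= -1·r1 → [0,0,-2,2]
  r3 -= -1·r2 → [0,0,0,2]

L=[[1,0,0,0],[-1,1,0,0],[-2,-1,1,0],[0,-1,-1,1]] U=[[2,-1,-2,-1],[0,1,0,1],[0,0,2,0],[0,0,0,2]]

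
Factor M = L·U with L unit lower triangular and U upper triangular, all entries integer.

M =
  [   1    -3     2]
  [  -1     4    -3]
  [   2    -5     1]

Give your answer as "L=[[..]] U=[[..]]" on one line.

  row1 -= -1·row0 → [0,1,-1]
  row2 -= 2·row0 → [0,1,-3]
  row2 -= 1·row1 → [0,0,-2]

L=[[1,0,0],[-1,1,0],[2,1,1]] U=[[1,-3,2],[0,1,-1],[0,0,-2]]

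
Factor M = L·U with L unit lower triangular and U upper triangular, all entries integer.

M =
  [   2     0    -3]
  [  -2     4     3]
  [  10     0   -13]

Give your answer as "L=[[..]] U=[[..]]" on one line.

  row1 -= -1·row0 → [0,4,0]
  row2 -= 5·row0 → [0,0,2]
  row2 -= 0·row1 → [0,0,2]

L=[[1,0,0],[-1,1,0],[5,0,1]] U=[[2,0,-3],[0,4,0],[0,0,2]]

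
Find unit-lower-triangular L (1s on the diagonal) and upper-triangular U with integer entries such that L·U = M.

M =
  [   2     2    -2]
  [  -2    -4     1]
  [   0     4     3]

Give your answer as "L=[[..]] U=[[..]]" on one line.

  row1 -= -1·row0 → [0,-2,-1]
  row2 -= 0·row0 → [0,4,3]
  row2 -= -2·row1 → [0,0,1]

L=[[1,0,0],[-1,1,0],[0,-2,1]] U=[[2,2,-2],[0,-2,-1],[0,0,1]]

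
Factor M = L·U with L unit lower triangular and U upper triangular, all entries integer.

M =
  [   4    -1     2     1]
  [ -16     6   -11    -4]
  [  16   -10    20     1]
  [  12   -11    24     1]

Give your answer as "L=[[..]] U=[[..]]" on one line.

L=[[1,0,0,0],[-4,1,0,0],[4,-3,1,0],[3,-4,2,1]] U=[[4,-1,2,1],[0,2,-3,0],[0,0,3,-3],[0,0,0,4]]

  R1 -= -4·R0 → [0,2,-3,0]
  R2 -= 4·R0 → [0,-6,12,-3]
  R3 -= 3·R0 → [0,-8,18,-2]
  R2 -= -3·R1 → [0,0,3,-3]
  R3 -= -4·R1 → [0,0,6,-2]
  R3 -= 2·R2 → [0,0,0,4]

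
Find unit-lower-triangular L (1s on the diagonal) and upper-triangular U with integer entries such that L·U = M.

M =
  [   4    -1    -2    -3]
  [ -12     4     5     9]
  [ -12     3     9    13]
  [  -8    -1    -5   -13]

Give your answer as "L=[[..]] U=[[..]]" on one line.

  R1 -= -3·R0 → [0,1,-1,0]
  R2 -= -3·R0 → [0,0,3,4]
  R3 -= -2·R0 → [0,-3,-9,-19]
  R2 -= 0·R1 → [0,0,3,4]
  R3 -= -3·R1 → [0,0,-12,-19]
  R3 -= -4·R2 → [0,0,0,-3]

L=[[1,0,0,0],[-3,1,0,0],[-3,0,1,0],[-2,-3,-4,1]] U=[[4,-1,-2,-3],[0,1,-1,0],[0,0,3,4],[0,0,0,-3]]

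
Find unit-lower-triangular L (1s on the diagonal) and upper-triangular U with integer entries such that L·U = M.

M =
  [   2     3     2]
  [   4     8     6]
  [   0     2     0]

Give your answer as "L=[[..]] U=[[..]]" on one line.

  row1 -= 2·row0 → [0,2,2]
  row2 -= 0·row0 → [0,2,0]
  row2 -= 1·row1 → [0,0,-2]

L=[[1,0,0],[2,1,0],[0,1,1]] U=[[2,3,2],[0,2,2],[0,0,-2]]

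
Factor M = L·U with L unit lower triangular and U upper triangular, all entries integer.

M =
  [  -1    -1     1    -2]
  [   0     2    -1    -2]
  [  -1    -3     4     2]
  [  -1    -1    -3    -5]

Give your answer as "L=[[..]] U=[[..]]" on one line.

L=[[1,0,0,0],[0,1,0,0],[1,-1,1,0],[1,0,-2,1]] U=[[-1,-1,1,-2],[0,2,-1,-2],[0,0,2,2],[0,0,0,1]]

  row1 -= 0·row0 → [0,2,-1,-2]
  row2 -= 1·row0 → [0,-2,3,4]
  row3 -= 1·row0 → [0,0,-4,-3]
  row2 -= -1·row1 → [0,0,2,2]
  row3 -= 0·row1 → [0,0,-4,-3]
  row3 -= -2·row2 → [0,0,0,1]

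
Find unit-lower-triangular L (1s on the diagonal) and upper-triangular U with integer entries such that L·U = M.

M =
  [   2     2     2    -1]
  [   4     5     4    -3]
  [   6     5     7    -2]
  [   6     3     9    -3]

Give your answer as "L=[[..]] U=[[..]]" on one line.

  R1 -= 2·R0 → [0,1,0,-1]
  R2 -= 3·R0 → [0,-1,1,1]
  R3 -= 3·R0 → [0,-3,3,0]
  R2 -= -1·R1 → [0,0,1,0]
  R3 -= -3·R1 → [0,0,3,-3]
  R3 -= 3·R2 → [0,0,0,-3]

L=[[1,0,0,0],[2,1,0,0],[3,-1,1,0],[3,-3,3,1]] U=[[2,2,2,-1],[0,1,0,-1],[0,0,1,0],[0,0,0,-3]]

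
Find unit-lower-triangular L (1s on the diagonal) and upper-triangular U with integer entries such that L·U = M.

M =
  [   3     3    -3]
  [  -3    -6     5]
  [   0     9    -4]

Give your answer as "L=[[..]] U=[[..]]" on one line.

  r1 -= -1·r0 → [0,-3,2]
  r2 -= 0·r0 → [0,9,-4]
  r2 -= -3·r1 → [0,0,2]

L=[[1,0,0],[-1,1,0],[0,-3,1]] U=[[3,3,-3],[0,-3,2],[0,0,2]]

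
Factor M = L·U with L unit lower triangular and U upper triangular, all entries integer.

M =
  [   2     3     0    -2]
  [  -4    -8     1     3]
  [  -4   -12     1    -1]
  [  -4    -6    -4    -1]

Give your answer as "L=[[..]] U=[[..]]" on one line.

L=[[1,0,0,0],[-2,1,0,0],[-2,3,1,0],[-2,0,2,1]] U=[[2,3,0,-2],[0,-2,1,-1],[0,0,-2,-2],[0,0,0,-1]]

  r1 -= -2·r0 → [0,-2,1,-1]
  r2 -= -2·r0 → [0,-6,1,-5]
  r3 -= -2·r0 → [0,0,-4,-5]
  r2 -= 3·r1 → [0,0,-2,-2]
  r3 -= 0·r1 → [0,0,-4,-5]
  r3 -= 2·r2 → [0,0,0,-1]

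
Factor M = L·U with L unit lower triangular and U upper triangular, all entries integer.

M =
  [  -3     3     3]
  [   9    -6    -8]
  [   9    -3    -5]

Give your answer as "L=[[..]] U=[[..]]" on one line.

L=[[1,0,0],[-3,1,0],[-3,2,1]] U=[[-3,3,3],[0,3,1],[0,0,2]]

  R1 -= -3·R0 → [0,3,1]
  R2 -= -3·R0 → [0,6,4]
  R2 -= 2·R1 → [0,0,2]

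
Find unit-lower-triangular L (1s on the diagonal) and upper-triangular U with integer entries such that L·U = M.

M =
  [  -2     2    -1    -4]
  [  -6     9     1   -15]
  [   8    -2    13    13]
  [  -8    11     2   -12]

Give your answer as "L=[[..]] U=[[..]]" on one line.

  row1 -= 3·row0 → [0,3,4,-3]
  row2 -= -4·row0 → [0,6,9,-3]
  row3 -= 4·row0 → [0,3,6,4]
  row2 -= 2·row1 → [0,0,1,3]
  row3 -= 1·row1 → [0,0,2,7]
  row3 -= 2·row2 → [0,0,0,1]

L=[[1,0,0,0],[3,1,0,0],[-4,2,1,0],[4,1,2,1]] U=[[-2,2,-1,-4],[0,3,4,-3],[0,0,1,3],[0,0,0,1]]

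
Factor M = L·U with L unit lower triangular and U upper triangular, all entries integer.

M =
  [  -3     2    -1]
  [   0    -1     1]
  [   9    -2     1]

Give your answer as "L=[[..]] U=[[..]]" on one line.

L=[[1,0,0],[0,1,0],[-3,-4,1]] U=[[-3,2,-1],[0,-1,1],[0,0,2]]

  R1 -= 0·R0 → [0,-1,1]
  R2 -= -3·R0 → [0,4,-2]
  R2 -= -4·R1 → [0,0,2]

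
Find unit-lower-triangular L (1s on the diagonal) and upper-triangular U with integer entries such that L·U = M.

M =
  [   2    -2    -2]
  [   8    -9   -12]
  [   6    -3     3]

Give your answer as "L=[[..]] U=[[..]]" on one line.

  row1 -= 4·row0 → [0,-1,-4]
  row2 -= 3·row0 → [0,3,9]
  row2 -= -3·row1 → [0,0,-3]

L=[[1,0,0],[4,1,0],[3,-3,1]] U=[[2,-2,-2],[0,-1,-4],[0,0,-3]]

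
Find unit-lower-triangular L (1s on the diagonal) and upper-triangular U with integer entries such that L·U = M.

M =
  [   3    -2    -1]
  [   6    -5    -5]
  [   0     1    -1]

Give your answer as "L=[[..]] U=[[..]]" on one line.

  R1 -= 2·R0 → [0,-1,-3]
  R2 -= 0·R0 → [0,1,-1]
  R2 -= -1·R1 → [0,0,-4]

L=[[1,0,0],[2,1,0],[0,-1,1]] U=[[3,-2,-1],[0,-1,-3],[0,0,-4]]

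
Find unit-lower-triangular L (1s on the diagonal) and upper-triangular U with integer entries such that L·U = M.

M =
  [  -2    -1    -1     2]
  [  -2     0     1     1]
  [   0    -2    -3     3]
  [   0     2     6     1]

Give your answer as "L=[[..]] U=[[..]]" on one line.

  R1 -= 1·R0 → [0,1,2,-1]
  R2 -= 0·R0 → [0,-2,-3,3]
  R3 -= 0·R0 → [0,2,6,1]
  R2 -= -2·R1 → [0,0,1,1]
  R3 -= 2·R1 → [0,0,2,3]
  R3 -= 2·R2 → [0,0,0,1]

L=[[1,0,0,0],[1,1,0,0],[0,-2,1,0],[0,2,2,1]] U=[[-2,-1,-1,2],[0,1,2,-1],[0,0,1,1],[0,0,0,1]]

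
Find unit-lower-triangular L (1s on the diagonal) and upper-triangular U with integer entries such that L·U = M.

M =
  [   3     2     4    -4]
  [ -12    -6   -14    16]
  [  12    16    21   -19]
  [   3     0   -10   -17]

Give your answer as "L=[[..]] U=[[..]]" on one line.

L=[[1,0,0,0],[-4,1,0,0],[4,4,1,0],[1,-1,4,1]] U=[[3,2,4,-4],[0,2,2,0],[0,0,-3,-3],[0,0,0,-1]]

  r1 -= -4·r0 → [0,2,2,0]
  r2 -= 4·r0 → [0,8,5,-3]
  r3 -= 1·r0 → [0,-2,-14,-13]
  r2 -= 4·r1 → [0,0,-3,-3]
  r3 -= -1·r1 → [0,0,-12,-13]
  r3 -= 4·r2 → [0,0,0,-1]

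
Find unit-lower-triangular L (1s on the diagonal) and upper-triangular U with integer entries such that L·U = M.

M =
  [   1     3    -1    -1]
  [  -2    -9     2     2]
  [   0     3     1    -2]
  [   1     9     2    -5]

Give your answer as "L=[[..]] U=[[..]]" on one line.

L=[[1,0,0,0],[-2,1,0,0],[0,-1,1,0],[1,-2,3,1]] U=[[1,3,-1,-1],[0,-3,0,0],[0,0,1,-2],[0,0,0,2]]

  r1 -= -2·r0 → [0,-3,0,0]
  r2 -= 0·r0 → [0,3,1,-2]
  r3 -= 1·r0 → [0,6,3,-4]
  r2 -= -1·r1 → [0,0,1,-2]
  r3 -= -2·r1 → [0,0,3,-4]
  r3 -= 3·r2 → [0,0,0,2]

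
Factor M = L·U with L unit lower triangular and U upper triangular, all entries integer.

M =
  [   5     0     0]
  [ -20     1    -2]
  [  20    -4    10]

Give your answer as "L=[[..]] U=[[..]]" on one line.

L=[[1,0,0],[-4,1,0],[4,-4,1]] U=[[5,0,0],[0,1,-2],[0,0,2]]

  row1 -= -4·row0 → [0,1,-2]
  row2 -= 4·row0 → [0,-4,10]
  row2 -= -4·row1 → [0,0,2]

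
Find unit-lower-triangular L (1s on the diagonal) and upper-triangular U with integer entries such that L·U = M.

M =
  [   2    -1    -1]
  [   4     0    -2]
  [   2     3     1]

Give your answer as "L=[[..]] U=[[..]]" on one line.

L=[[1,0,0],[2,1,0],[1,2,1]] U=[[2,-1,-1],[0,2,0],[0,0,2]]

  row1 -= 2·row0 → [0,2,0]
  row2 -= 1·row0 → [0,4,2]
  row2 -= 2·row1 → [0,0,2]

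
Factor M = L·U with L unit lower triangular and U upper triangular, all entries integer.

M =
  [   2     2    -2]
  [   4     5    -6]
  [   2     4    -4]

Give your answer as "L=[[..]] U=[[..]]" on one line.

  R1 -= 2·R0 → [0,1,-2]
  R2 -= 1·R0 → [0,2,-2]
  R2 -= 2·R1 → [0,0,2]

L=[[1,0,0],[2,1,0],[1,2,1]] U=[[2,2,-2],[0,1,-2],[0,0,2]]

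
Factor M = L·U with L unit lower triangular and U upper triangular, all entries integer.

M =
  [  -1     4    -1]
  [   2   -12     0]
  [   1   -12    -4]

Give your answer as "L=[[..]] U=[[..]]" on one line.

  row1 -= -2·row0 → [0,-4,-2]
  row2 -= -1·row0 → [0,-8,-5]
  row2 -= 2·row1 → [0,0,-1]

L=[[1,0,0],[-2,1,0],[-1,2,1]] U=[[-1,4,-1],[0,-4,-2],[0,0,-1]]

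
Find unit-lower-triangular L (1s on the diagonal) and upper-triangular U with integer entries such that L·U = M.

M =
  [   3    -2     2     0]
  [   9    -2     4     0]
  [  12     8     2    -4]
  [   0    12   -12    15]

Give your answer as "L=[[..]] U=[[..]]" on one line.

L=[[1,0,0,0],[3,1,0,0],[4,4,1,0],[0,3,-3,1]] U=[[3,-2,2,0],[0,4,-2,0],[0,0,2,-4],[0,0,0,3]]

  R1 -= 3·R0 → [0,4,-2,0]
  R2 -= 4·R0 → [0,16,-6,-4]
  R3 -= 0·R0 → [0,12,-12,15]
  R2 -= 4·R1 → [0,0,2,-4]
  R3 -= 3·R1 → [0,0,-6,15]
  R3 -= -3·R2 → [0,0,0,3]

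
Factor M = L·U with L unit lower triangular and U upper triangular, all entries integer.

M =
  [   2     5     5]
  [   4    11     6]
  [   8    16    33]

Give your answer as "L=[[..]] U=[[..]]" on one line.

  R1 -= 2·R0 → [0,1,-4]
  R2 -= 4·R0 → [0,-4,13]
  R2 -= -4·R1 → [0,0,-3]

L=[[1,0,0],[2,1,0],[4,-4,1]] U=[[2,5,5],[0,1,-4],[0,0,-3]]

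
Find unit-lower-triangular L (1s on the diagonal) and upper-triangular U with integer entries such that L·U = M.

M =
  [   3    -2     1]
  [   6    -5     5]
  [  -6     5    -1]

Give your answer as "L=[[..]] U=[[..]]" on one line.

L=[[1,0,0],[2,1,0],[-2,-1,1]] U=[[3,-2,1],[0,-1,3],[0,0,4]]

  R1 -= 2·R0 → [0,-1,3]
  R2 -= -2·R0 → [0,1,1]
  R2 -= -1·R1 → [0,0,4]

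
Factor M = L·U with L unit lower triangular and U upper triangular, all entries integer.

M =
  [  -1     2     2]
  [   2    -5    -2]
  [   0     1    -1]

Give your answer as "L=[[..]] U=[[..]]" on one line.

L=[[1,0,0],[-2,1,0],[0,-1,1]] U=[[-1,2,2],[0,-1,2],[0,0,1]]

  R1 -= -2·R0 → [0,-1,2]
  R2 -= 0·R0 → [0,1,-1]
  R2 -= -1·R1 → [0,0,1]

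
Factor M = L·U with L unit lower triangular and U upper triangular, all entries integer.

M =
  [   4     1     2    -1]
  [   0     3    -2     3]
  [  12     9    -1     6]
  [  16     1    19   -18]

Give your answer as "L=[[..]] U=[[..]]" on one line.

L=[[1,0,0,0],[0,1,0,0],[3,2,1,0],[4,-1,-3,1]] U=[[4,1,2,-1],[0,3,-2,3],[0,0,-3,3],[0,0,0,-2]]

  r1 -= 0·r0 → [0,3,-2,3]
  r2 -= 3·r0 → [0,6,-7,9]
  r3 -= 4·r0 → [0,-3,11,-14]
  r2 -= 2·r1 → [0,0,-3,3]
  r3 -= -1·r1 → [0,0,9,-11]
  r3 -= -3·r2 → [0,0,0,-2]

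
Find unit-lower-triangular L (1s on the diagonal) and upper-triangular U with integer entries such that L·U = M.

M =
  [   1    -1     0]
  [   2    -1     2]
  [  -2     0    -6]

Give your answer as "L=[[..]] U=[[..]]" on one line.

L=[[1,0,0],[2,1,0],[-2,-2,1]] U=[[1,-1,0],[0,1,2],[0,0,-2]]

  row1 -= 2·row0 → [0,1,2]
  row2 -= -2·row0 → [0,-2,-6]
  row2 -= -2·row1 → [0,0,-2]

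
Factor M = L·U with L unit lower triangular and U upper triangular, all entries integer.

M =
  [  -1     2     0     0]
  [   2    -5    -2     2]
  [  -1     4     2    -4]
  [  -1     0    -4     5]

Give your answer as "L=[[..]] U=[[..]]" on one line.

L=[[1,0,0,0],[-2,1,0,0],[1,-2,1,0],[1,2,0,1]] U=[[-1,2,0,0],[0,-1,-2,2],[0,0,-2,0],[0,0,0,1]]

  row1 -= -2·row0 → [0,-1,-2,2]
  row2 -= 1·row0 → [0,2,2,-4]
  row3 -= 1·row0 → [0,-2,-4,5]
  row2 -= -2·row1 → [0,0,-2,0]
  row3 -= 2·row1 → [0,0,0,1]
  row3 -= 0·row2 → [0,0,0,1]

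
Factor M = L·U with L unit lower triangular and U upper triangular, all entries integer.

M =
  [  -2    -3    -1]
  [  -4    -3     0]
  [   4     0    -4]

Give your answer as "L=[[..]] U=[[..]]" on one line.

  row1 -= 2·row0 → [0,3,2]
  row2 -= -2·row0 → [0,-6,-6]
  row2 -= -2·row1 → [0,0,-2]

L=[[1,0,0],[2,1,0],[-2,-2,1]] U=[[-2,-3,-1],[0,3,2],[0,0,-2]]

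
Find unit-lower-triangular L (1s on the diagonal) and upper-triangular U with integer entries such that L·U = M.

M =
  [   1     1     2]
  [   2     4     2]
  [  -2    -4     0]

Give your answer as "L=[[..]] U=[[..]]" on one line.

  row1 -= 2·row0 → [0,2,-2]
  row2 -= -2·row0 → [0,-2,4]
  row2 -= -1·row1 → [0,0,2]

L=[[1,0,0],[2,1,0],[-2,-1,1]] U=[[1,1,2],[0,2,-2],[0,0,2]]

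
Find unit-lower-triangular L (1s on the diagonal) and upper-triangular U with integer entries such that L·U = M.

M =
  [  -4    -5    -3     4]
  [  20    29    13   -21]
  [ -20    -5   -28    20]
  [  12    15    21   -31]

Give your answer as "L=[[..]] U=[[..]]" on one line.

  row1 -= -5·row0 → [0,4,-2,-1]
  row2 -= 5·row0 → [0,20,-13,0]
  row3 -= -3·row0 → [0,0,12,-19]
  row2 -= 5·row1 → [0,0,-3,5]
  row3 -= 0·row1 → [0,0,12,-19]
  row3 -= -4·row2 → [0,0,0,1]

L=[[1,0,0,0],[-5,1,0,0],[5,5,1,0],[-3,0,-4,1]] U=[[-4,-5,-3,4],[0,4,-2,-1],[0,0,-3,5],[0,0,0,1]]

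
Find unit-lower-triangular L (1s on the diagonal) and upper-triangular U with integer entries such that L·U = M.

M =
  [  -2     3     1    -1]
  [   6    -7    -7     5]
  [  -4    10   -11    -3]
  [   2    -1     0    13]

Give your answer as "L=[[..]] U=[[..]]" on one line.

  r1 -= -3·r0 → [0,2,-4,2]
  r2 -= 2·r0 → [0,4,-13,-1]
  r3 -= -1·r0 → [0,2,1,12]
  r2 -= 2·r1 → [0,0,-5,-5]
  r3 -= 1·r1 → [0,0,5,10]
  r3 -= -1·r2 → [0,0,0,5]

L=[[1,0,0,0],[-3,1,0,0],[2,2,1,0],[-1,1,-1,1]] U=[[-2,3,1,-1],[0,2,-4,2],[0,0,-5,-5],[0,0,0,5]]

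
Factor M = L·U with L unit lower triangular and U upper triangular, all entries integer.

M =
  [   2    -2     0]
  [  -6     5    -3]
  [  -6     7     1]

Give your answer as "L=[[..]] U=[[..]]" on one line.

  r1 -= -3·r0 → [0,-1,-3]
  r2 -= -3·r0 → [0,1,1]
  r2 -= -1·r1 → [0,0,-2]

L=[[1,0,0],[-3,1,0],[-3,-1,1]] U=[[2,-2,0],[0,-1,-3],[0,0,-2]]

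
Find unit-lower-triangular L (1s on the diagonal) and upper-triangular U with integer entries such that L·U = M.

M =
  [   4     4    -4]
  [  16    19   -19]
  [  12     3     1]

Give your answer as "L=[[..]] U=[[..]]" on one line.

  R1 -= 4·R0 → [0,3,-3]
  R2 -= 3·R0 → [0,-9,13]
  R2 -= -3·R1 → [0,0,4]

L=[[1,0,0],[4,1,0],[3,-3,1]] U=[[4,4,-4],[0,3,-3],[0,0,4]]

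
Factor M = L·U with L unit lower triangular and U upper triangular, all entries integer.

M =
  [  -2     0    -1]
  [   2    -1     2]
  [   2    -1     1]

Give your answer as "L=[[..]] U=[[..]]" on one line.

L=[[1,0,0],[-1,1,0],[-1,1,1]] U=[[-2,0,-1],[0,-1,1],[0,0,-1]]

  R1 -= -1·R0 → [0,-1,1]
  R2 -= -1·R0 → [0,-1,0]
  R2 -= 1·R1 → [0,0,-1]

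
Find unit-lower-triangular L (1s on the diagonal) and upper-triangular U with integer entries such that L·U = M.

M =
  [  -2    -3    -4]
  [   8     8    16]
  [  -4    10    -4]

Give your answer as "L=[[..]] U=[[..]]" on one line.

L=[[1,0,0],[-4,1,0],[2,-4,1]] U=[[-2,-3,-4],[0,-4,0],[0,0,4]]

  row1 -= -4·row0 → [0,-4,0]
  row2 -= 2·row0 → [0,16,4]
  row2 -= -4·row1 → [0,0,4]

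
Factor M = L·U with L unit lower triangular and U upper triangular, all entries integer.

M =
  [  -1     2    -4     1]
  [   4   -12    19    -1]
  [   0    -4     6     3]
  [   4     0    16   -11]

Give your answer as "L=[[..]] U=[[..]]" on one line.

L=[[1,0,0,0],[-4,1,0,0],[0,1,1,0],[-4,-2,2,1]] U=[[-1,2,-4,1],[0,-4,3,3],[0,0,3,0],[0,0,0,-1]]

  r1 -= -4·r0 → [0,-4,3,3]
  r2 -= 0·r0 → [0,-4,6,3]
  r3 -= -4·r0 → [0,8,0,-7]
  r2 -= 1·r1 → [0,0,3,0]
  r3 -= -2·r1 → [0,0,6,-1]
  r3 -= 2·r2 → [0,0,0,-1]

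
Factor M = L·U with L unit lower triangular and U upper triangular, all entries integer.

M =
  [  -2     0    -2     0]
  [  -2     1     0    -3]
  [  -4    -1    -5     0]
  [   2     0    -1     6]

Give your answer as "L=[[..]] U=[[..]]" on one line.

L=[[1,0,0,0],[1,1,0,0],[2,-1,1,0],[-1,0,-3,1]] U=[[-2,0,-2,0],[0,1,2,-3],[0,0,1,-3],[0,0,0,-3]]

  row1 -= 1·row0 → [0,1,2,-3]
  row2 -= 2·row0 → [0,-1,-1,0]
  row3 -= -1·row0 → [0,0,-3,6]
  row2 -= -1·row1 → [0,0,1,-3]
  row3 -= 0·row1 → [0,0,-3,6]
  row3 -= -3·row2 → [0,0,0,-3]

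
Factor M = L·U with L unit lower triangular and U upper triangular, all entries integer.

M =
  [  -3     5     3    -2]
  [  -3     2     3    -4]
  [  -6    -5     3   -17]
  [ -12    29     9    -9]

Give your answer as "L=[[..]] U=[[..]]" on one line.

L=[[1,0,0,0],[1,1,0,0],[2,5,1,0],[4,-3,1,1]] U=[[-3,5,3,-2],[0,-3,0,-2],[0,0,-3,-3],[0,0,0,-4]]

  R1 -= 1·R0 → [0,-3,0,-2]
  R2 -= 2·R0 → [0,-15,-3,-13]
  R3 -= 4·R0 → [0,9,-3,-1]
  R2 -= 5·R1 → [0,0,-3,-3]
  R3 -= -3·R1 → [0,0,-3,-7]
  R3 -= 1·R2 → [0,0,0,-4]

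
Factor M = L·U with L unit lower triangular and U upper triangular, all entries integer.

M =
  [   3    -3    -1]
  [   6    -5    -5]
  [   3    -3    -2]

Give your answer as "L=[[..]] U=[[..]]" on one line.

  r1 -= 2·r0 → [0,1,-3]
  r2 -= 1·r0 → [0,0,-1]
  r2 -= 0·r1 → [0,0,-1]

L=[[1,0,0],[2,1,0],[1,0,1]] U=[[3,-3,-1],[0,1,-3],[0,0,-1]]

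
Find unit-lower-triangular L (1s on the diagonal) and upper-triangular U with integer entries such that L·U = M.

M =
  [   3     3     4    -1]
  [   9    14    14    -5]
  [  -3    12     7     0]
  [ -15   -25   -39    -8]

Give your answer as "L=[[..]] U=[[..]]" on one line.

L=[[1,0,0,0],[3,1,0,0],[-1,3,1,0],[-5,-2,-3,1]] U=[[3,3,4,-1],[0,5,2,-2],[0,0,5,5],[0,0,0,-2]]

  r1 -= 3·r0 → [0,5,2,-2]
  r2 -= -1·r0 → [0,15,11,-1]
  r3 -= -5·r0 → [0,-10,-19,-13]
  r2 -= 3·r1 → [0,0,5,5]
  r3 -= -2·r1 → [0,0,-15,-17]
  r3 -= -3·r2 → [0,0,0,-2]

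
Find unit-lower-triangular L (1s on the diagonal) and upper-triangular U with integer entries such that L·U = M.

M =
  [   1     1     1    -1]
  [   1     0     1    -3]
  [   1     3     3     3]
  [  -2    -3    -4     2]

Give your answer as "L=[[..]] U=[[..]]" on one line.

  R1 -= 1·R0 → [0,-1,0,-2]
  R2 -= 1·R0 → [0,2,2,4]
  R3 -= -2·R0 → [0,-1,-2,0]
  R2 -= -2·R1 → [0,0,2,0]
  R3 -= 1·R1 → [0,0,-2,2]
  R3 -= -1·R2 → [0,0,0,2]

L=[[1,0,0,0],[1,1,0,0],[1,-2,1,0],[-2,1,-1,1]] U=[[1,1,1,-1],[0,-1,0,-2],[0,0,2,0],[0,0,0,2]]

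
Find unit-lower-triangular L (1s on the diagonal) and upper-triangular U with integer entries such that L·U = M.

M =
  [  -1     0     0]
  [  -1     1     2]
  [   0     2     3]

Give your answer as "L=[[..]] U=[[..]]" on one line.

  R1 -= 1·R0 → [0,1,2]
  R2 -= 0·R0 → [0,2,3]
  R2 -= 2·R1 → [0,0,-1]

L=[[1,0,0],[1,1,0],[0,2,1]] U=[[-1,0,0],[0,1,2],[0,0,-1]]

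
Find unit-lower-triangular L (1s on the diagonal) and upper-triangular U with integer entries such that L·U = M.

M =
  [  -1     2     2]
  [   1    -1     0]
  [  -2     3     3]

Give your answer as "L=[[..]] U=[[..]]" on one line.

  R1 -= -1·R0 → [0,1,2]
  R2 -= 2·R0 → [0,-1,-1]
  R2 -= -1·R1 → [0,0,1]

L=[[1,0,0],[-1,1,0],[2,-1,1]] U=[[-1,2,2],[0,1,2],[0,0,1]]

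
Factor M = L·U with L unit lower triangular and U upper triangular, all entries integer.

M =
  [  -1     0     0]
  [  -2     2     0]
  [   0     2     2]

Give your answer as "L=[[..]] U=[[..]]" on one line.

  R1 -= 2·R0 → [0,2,0]
  R2 -= 0·R0 → [0,2,2]
  R2 -= 1·R1 → [0,0,2]

L=[[1,0,0],[2,1,0],[0,1,1]] U=[[-1,0,0],[0,2,0],[0,0,2]]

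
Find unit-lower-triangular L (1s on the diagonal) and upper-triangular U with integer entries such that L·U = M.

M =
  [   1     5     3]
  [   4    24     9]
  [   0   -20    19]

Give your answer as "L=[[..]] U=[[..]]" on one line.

L=[[1,0,0],[4,1,0],[0,-5,1]] U=[[1,5,3],[0,4,-3],[0,0,4]]

  R1 -= 4·R0 → [0,4,-3]
  R2 -= 0·R0 → [0,-20,19]
  R2 -= -5·R1 → [0,0,4]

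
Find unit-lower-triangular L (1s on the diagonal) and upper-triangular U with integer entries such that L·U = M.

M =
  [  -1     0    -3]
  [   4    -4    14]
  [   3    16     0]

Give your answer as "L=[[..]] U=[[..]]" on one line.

L=[[1,0,0],[-4,1,0],[-3,-4,1]] U=[[-1,0,-3],[0,-4,2],[0,0,-1]]

  R1 -= -4·R0 → [0,-4,2]
  R2 -= -3·R0 → [0,16,-9]
  R2 -= -4·R1 → [0,0,-1]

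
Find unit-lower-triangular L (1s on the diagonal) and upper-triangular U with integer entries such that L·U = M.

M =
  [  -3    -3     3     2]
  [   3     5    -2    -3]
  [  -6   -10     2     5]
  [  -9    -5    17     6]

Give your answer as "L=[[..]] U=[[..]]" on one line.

L=[[1,0,0,0],[-1,1,0,0],[2,-2,1,0],[3,2,-3,1]] U=[[-3,-3,3,2],[0,2,1,-1],[0,0,-2,-1],[0,0,0,-1]]

  row1 -= -1·row0 → [0,2,1,-1]
  row2 -= 2·row0 → [0,-4,-4,1]
  row3 -= 3·row0 → [0,4,8,0]
  row2 -= -2·row1 → [0,0,-2,-1]
  row3 -= 2·row1 → [0,0,6,2]
  row3 -= -3·row2 → [0,0,0,-1]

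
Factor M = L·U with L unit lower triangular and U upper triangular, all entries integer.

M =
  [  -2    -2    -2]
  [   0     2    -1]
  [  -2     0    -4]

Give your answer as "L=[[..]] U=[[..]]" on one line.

L=[[1,0,0],[0,1,0],[1,1,1]] U=[[-2,-2,-2],[0,2,-1],[0,0,-1]]

  r1 -= 0·r0 → [0,2,-1]
  r2 -= 1·r0 → [0,2,-2]
  r2 -= 1·r1 → [0,0,-1]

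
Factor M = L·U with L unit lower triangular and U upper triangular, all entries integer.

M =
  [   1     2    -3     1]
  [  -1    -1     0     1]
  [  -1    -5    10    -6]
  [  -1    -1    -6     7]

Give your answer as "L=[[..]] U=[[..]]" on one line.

  row1 -= -1·row0 → [0,1,-3,2]
  row2 -= -1·row0 → [0,-3,7,-5]
  row3 -= -1·row0 → [0,1,-9,8]
  row2 -= -3·row1 → [0,0,-2,1]
  row3 -= 1·row1 → [0,0,-6,6]
  row3 -= 3·row2 → [0,0,0,3]

L=[[1,0,0,0],[-1,1,0,0],[-1,-3,1,0],[-1,1,3,1]] U=[[1,2,-3,1],[0,1,-3,2],[0,0,-2,1],[0,0,0,3]]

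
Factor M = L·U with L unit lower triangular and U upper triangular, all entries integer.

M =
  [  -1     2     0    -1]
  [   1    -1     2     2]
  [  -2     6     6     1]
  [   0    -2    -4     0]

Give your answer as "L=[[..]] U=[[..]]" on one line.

  row1 -= -1·row0 → [0,1,2,1]
  row2 -= 2·row0 → [0,2,6,3]
  row3 -= 0·row0 → [0,-2,-4,0]
  row2 -= 2·row1 → [0,0,2,1]
  row3 -= -2·row1 → [0,0,0,2]
  row3 -= 0·row2 → [0,0,0,2]

L=[[1,0,0,0],[-1,1,0,0],[2,2,1,0],[0,-2,0,1]] U=[[-1,2,0,-1],[0,1,2,1],[0,0,2,1],[0,0,0,2]]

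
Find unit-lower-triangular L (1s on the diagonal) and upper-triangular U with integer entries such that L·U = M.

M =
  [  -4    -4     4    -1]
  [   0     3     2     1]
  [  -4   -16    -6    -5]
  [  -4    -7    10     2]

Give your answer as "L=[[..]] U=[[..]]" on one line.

L=[[1,0,0,0],[0,1,0,0],[1,-4,1,0],[1,-1,-4,1]] U=[[-4,-4,4,-1],[0,3,2,1],[0,0,-2,0],[0,0,0,4]]

  row1 -= 0·row0 → [0,3,2,1]
  row2 -= 1·row0 → [0,-12,-10,-4]
  row3 -= 1·row0 → [0,-3,6,3]
  row2 -= -4·row1 → [0,0,-2,0]
  row3 -= -1·row1 → [0,0,8,4]
  row3 -= -4·row2 → [0,0,0,4]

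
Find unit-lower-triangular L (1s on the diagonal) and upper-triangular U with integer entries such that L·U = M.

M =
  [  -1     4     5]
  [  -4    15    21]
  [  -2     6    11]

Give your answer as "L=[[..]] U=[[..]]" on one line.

L=[[1,0,0],[4,1,0],[2,2,1]] U=[[-1,4,5],[0,-1,1],[0,0,-1]]

  r1 -= 4·r0 → [0,-1,1]
  r2 -= 2·r0 → [0,-2,1]
  r2 -= 2·r1 → [0,0,-1]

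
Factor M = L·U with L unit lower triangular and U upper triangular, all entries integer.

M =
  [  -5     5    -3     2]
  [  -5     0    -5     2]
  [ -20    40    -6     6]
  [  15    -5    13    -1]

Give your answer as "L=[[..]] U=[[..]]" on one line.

L=[[1,0,0,0],[1,1,0,0],[4,-4,1,0],[-3,-2,0,1]] U=[[-5,5,-3,2],[0,-5,-2,0],[0,0,-2,-2],[0,0,0,5]]

  R1 -= 1·R0 → [0,-5,-2,0]
  R2 -= 4·R0 → [0,20,6,-2]
  R3 -= -3·R0 → [0,10,4,5]
  R2 -= -4·R1 → [0,0,-2,-2]
  R3 -= -2·R1 → [0,0,0,5]
  R3 -= 0·R2 → [0,0,0,5]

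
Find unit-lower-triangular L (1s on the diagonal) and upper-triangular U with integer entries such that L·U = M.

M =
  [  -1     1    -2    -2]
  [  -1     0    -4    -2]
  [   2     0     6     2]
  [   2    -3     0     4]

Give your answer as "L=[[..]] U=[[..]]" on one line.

  r1 -= 1·r0 → [0,-1,-2,0]
  r2 -= -2·r0 → [0,2,2,-2]
  r3 -= -2·r0 → [0,-1,-4,0]
  r2 -= -2·r1 → [0,0,-2,-2]
  r3 -= 1·r1 → [0,0,-2,0]
  r3 -= 1·r2 → [0,0,0,2]

L=[[1,0,0,0],[1,1,0,0],[-2,-2,1,0],[-2,1,1,1]] U=[[-1,1,-2,-2],[0,-1,-2,0],[0,0,-2,-2],[0,0,0,2]]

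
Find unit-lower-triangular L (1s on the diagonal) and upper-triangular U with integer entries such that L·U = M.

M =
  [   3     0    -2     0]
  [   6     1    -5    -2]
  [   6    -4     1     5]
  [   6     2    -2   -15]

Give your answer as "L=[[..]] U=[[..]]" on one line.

L=[[1,0,0,0],[2,1,0,0],[2,-4,1,0],[2,2,4,1]] U=[[3,0,-2,0],[0,1,-1,-2],[0,0,1,-3],[0,0,0,1]]

  row1 -= 2·row0 → [0,1,-1,-2]
  row2 -= 2·row0 → [0,-4,5,5]
  row3 -= 2·row0 → [0,2,2,-15]
  row2 -= -4·row1 → [0,0,1,-3]
  row3 -= 2·row1 → [0,0,4,-11]
  row3 -= 4·row2 → [0,0,0,1]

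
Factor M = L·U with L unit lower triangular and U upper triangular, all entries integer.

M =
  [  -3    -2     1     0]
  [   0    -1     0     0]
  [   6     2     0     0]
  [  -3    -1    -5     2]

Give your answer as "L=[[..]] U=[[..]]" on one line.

  R1 -= 0·R0 → [0,-1,0,0]
  R2 -= -2·R0 → [0,-2,2,0]
  R3 -= 1·R0 → [0,1,-6,2]
  R2 -= 2·R1 → [0,0,2,0]
  R3 -= -1·R1 → [0,0,-6,2]
  R3 -= -3·R2 → [0,0,0,2]

L=[[1,0,0,0],[0,1,0,0],[-2,2,1,0],[1,-1,-3,1]] U=[[-3,-2,1,0],[0,-1,0,0],[0,0,2,0],[0,0,0,2]]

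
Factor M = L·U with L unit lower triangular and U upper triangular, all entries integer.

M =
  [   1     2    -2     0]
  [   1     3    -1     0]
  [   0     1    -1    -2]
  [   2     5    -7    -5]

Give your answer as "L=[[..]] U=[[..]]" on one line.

L=[[1,0,0,0],[1,1,0,0],[0,1,1,0],[2,1,2,1]] U=[[1,2,-2,0],[0,1,1,0],[0,0,-2,-2],[0,0,0,-1]]

  R1 -= 1·R0 → [0,1,1,0]
  R2 -= 0·R0 → [0,1,-1,-2]
  R3 -= 2·R0 → [0,1,-3,-5]
  R2 -= 1·R1 → [0,0,-2,-2]
  R3 -= 1·R1 → [0,0,-4,-5]
  R3 -= 2·R2 → [0,0,0,-1]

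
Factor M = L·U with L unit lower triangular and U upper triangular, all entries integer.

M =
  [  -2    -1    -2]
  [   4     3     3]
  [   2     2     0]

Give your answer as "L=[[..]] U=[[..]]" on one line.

L=[[1,0,0],[-2,1,0],[-1,1,1]] U=[[-2,-1,-2],[0,1,-1],[0,0,-1]]

  R1 -= -2·R0 → [0,1,-1]
  R2 -= -1·R0 → [0,1,-2]
  R2 -= 1·R1 → [0,0,-1]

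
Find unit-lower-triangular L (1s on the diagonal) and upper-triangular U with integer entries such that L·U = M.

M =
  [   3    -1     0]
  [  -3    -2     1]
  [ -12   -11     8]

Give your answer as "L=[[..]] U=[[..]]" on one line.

L=[[1,0,0],[-1,1,0],[-4,5,1]] U=[[3,-1,0],[0,-3,1],[0,0,3]]

  R1 -= -1·R0 → [0,-3,1]
  R2 -= -4·R0 → [0,-15,8]
  R2 -= 5·R1 → [0,0,3]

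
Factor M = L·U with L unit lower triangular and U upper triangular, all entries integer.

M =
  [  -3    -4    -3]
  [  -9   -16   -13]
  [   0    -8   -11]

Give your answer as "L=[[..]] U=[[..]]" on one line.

L=[[1,0,0],[3,1,0],[0,2,1]] U=[[-3,-4,-3],[0,-4,-4],[0,0,-3]]

  row1 -= 3·row0 → [0,-4,-4]
  row2 -= 0·row0 → [0,-8,-11]
  row2 -= 2·row1 → [0,0,-3]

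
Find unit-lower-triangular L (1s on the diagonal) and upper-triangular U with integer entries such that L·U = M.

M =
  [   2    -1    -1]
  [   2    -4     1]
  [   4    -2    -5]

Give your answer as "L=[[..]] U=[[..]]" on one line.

L=[[1,0,0],[1,1,0],[2,0,1]] U=[[2,-1,-1],[0,-3,2],[0,0,-3]]

  R1 -= 1·R0 → [0,-3,2]
  R2 -= 2·R0 → [0,0,-3]
  R2 -= 0·R1 → [0,0,-3]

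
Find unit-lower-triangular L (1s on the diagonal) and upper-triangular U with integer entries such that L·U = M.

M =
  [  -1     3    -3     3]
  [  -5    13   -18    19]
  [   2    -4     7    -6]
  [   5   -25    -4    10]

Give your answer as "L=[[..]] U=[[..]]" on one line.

L=[[1,0,0,0],[5,1,0,0],[-2,-1,1,0],[-5,5,2,1]] U=[[-1,3,-3,3],[0,-2,-3,4],[0,0,-2,4],[0,0,0,-3]]

  row1 -= 5·row0 → [0,-2,-3,4]
  row2 -= -2·row0 → [0,2,1,0]
  row3 -= -5·row0 → [0,-10,-19,25]
  row2 -= -1·row1 → [0,0,-2,4]
  row3 -= 5·row1 → [0,0,-4,5]
  row3 -= 2·row2 → [0,0,0,-3]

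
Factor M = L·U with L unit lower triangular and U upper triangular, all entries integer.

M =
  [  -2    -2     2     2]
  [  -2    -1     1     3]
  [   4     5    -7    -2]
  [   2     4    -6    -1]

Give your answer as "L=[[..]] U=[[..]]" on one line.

  r1 -= 1·r0 → [0,1,-1,1]
  r2 -= -2·r0 → [0,1,-3,2]
  r3 -= -1·r0 → [0,2,-4,1]
  r2 -= 1·r1 → [0,0,-2,1]
  r3 -= 2·r1 → [0,0,-2,-1]
  r3 -= 1·r2 → [0,0,0,-2]

L=[[1,0,0,0],[1,1,0,0],[-2,1,1,0],[-1,2,1,1]] U=[[-2,-2,2,2],[0,1,-1,1],[0,0,-2,1],[0,0,0,-2]]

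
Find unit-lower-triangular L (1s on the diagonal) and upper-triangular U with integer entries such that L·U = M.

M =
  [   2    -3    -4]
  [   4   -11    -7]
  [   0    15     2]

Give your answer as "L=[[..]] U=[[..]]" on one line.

L=[[1,0,0],[2,1,0],[0,-3,1]] U=[[2,-3,-4],[0,-5,1],[0,0,5]]

  R1 -= 2·R0 → [0,-5,1]
  R2 -= 0·R0 → [0,15,2]
  R2 -= -3·R1 → [0,0,5]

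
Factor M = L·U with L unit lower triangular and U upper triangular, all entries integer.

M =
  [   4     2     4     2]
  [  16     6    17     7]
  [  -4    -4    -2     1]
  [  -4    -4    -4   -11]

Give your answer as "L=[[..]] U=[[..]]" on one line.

  row1 -= 4·row0 → [0,-2,1,-1]
  row2 -= -1·row0 → [0,-2,2,3]
  row3 -= -1·row0 → [0,-2,0,-9]
  row2 -= 1·row1 → [0,0,1,4]
  row3 -= 1·row1 → [0,0,-1,-8]
  row3 -= -1·row2 → [0,0,0,-4]

L=[[1,0,0,0],[4,1,0,0],[-1,1,1,0],[-1,1,-1,1]] U=[[4,2,4,2],[0,-2,1,-1],[0,0,1,4],[0,0,0,-4]]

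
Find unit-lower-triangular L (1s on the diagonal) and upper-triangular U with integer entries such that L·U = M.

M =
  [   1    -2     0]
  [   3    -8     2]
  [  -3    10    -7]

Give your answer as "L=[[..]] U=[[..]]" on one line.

L=[[1,0,0],[3,1,0],[-3,-2,1]] U=[[1,-2,0],[0,-2,2],[0,0,-3]]

  r1 -= 3·r0 → [0,-2,2]
  r2 -= -3·r0 → [0,4,-7]
  r2 -= -2·r1 → [0,0,-3]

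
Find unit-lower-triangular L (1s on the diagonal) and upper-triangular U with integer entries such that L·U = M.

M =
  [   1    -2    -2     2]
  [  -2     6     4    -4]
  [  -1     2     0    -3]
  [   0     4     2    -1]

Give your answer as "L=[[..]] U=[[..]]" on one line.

  R1 -= -2·R0 → [0,2,0,0]
  R2 -= -1·R0 → [0,0,-2,-1]
  R3 -= 0·R0 → [0,4,2,-1]
  R2 -= 0·R1 → [0,0,-2,-1]
  R3 -= 2·R1 → [0,0,2,-1]
  R3 -= -1·R2 → [0,0,0,-2]

L=[[1,0,0,0],[-2,1,0,0],[-1,0,1,0],[0,2,-1,1]] U=[[1,-2,-2,2],[0,2,0,0],[0,0,-2,-1],[0,0,0,-2]]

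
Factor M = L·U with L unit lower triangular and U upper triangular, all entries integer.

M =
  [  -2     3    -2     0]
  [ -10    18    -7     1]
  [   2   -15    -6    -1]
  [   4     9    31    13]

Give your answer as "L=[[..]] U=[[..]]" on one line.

L=[[1,0,0,0],[5,1,0,0],[-1,-4,1,0],[-2,5,3,1]] U=[[-2,3,-2,0],[0,3,3,1],[0,0,4,3],[0,0,0,-1]]

  r1 -= 5·r0 → [0,3,3,1]
  r2 -= -1·r0 → [0,-12,-8,-1]
  r3 -= -2·r0 → [0,15,27,13]
  r2 -= -4·r1 → [0,0,4,3]
  r3 -= 5·r1 → [0,0,12,8]
  r3 -= 3·r2 → [0,0,0,-1]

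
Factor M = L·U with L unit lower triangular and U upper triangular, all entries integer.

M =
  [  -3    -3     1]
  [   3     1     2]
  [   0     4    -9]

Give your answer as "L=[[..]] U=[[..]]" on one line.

L=[[1,0,0],[-1,1,0],[0,-2,1]] U=[[-3,-3,1],[0,-2,3],[0,0,-3]]

  R1 -= -1·R0 → [0,-2,3]
  R2 -= 0·R0 → [0,4,-9]
  R2 -= -2·R1 → [0,0,-3]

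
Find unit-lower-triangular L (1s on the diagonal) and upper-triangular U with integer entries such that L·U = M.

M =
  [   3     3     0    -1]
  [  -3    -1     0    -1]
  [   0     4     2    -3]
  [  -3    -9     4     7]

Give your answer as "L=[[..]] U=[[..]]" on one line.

  R1 -= -1·R0 → [0,2,0,-2]
  R2 -= 0·R0 → [0,4,2,-3]
  R3 -= -1·R0 → [0,-6,4,6]
  R2 -= 2·R1 → [0,0,2,1]
  R3 -= -3·R1 → [0,0,4,0]
  R3 -= 2·R2 → [0,0,0,-2]

L=[[1,0,0,0],[-1,1,0,0],[0,2,1,0],[-1,-3,2,1]] U=[[3,3,0,-1],[0,2,0,-2],[0,0,2,1],[0,0,0,-2]]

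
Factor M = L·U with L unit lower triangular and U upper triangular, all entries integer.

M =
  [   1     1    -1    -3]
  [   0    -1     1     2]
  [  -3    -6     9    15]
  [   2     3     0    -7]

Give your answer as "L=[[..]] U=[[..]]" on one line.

  R1 -= 0·R0 → [0,-1,1,2]
  R2 -= -3·R0 → [0,-3,6,6]
  R3 -= 2·R0 → [0,1,2,-1]
  R2 -= 3·R1 → [0,0,3,0]
  R3 -= -1·R1 → [0,0,3,1]
  R3 -= 1·R2 → [0,0,0,1]

L=[[1,0,0,0],[0,1,0,0],[-3,3,1,0],[2,-1,1,1]] U=[[1,1,-1,-3],[0,-1,1,2],[0,0,3,0],[0,0,0,1]]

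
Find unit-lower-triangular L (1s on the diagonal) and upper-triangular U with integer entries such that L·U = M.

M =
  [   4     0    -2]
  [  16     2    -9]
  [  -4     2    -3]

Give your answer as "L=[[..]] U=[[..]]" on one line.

  r1 -= 4·r0 → [0,2,-1]
  r2 -= -1·r0 → [0,2,-5]
  r2 -= 1·r1 → [0,0,-4]

L=[[1,0,0],[4,1,0],[-1,1,1]] U=[[4,0,-2],[0,2,-1],[0,0,-4]]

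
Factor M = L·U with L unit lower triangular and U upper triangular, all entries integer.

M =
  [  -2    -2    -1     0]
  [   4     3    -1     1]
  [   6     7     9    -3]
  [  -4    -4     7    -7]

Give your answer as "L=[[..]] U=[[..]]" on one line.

  R1 -= -2·R0 → [0,-1,-3,1]
  R2 -= -3·R0 → [0,1,6,-3]
  R3 -= 2·R0 → [0,0,9,-7]
  R2 -= -1·R1 → [0,0,3,-2]
  R3 -= 0·R1 → [0,0,9,-7]
  R3 -= 3·R2 → [0,0,0,-1]

L=[[1,0,0,0],[-2,1,0,0],[-3,-1,1,0],[2,0,3,1]] U=[[-2,-2,-1,0],[0,-1,-3,1],[0,0,3,-2],[0,0,0,-1]]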